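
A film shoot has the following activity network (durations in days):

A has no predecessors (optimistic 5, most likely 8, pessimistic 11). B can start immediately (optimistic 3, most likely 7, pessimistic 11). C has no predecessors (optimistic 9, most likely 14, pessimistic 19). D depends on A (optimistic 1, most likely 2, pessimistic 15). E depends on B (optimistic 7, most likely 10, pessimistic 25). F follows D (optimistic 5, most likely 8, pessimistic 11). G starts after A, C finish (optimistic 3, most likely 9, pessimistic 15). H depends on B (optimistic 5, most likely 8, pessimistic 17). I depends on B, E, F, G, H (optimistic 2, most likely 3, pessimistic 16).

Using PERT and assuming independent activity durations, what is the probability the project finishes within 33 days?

0.924

te_A = (5 + 4·8 + 11)/6 = 48/6 = 8; σ²_A = ((11−5)/6)² = 1.000
te_B = (3 + 4·7 + 11)/6 = 42/6 = 7; σ²_B = ((11−3)/6)² = 1.778
te_C = (9 + 4·14 + 19)/6 = 84/6 = 14; σ²_C = ((19−9)/6)² = 2.778
te_D = (1 + 4·2 + 15)/6 = 24/6 = 4; σ²_D = ((15−1)/6)² = 5.444
te_E = (7 + 4·10 + 25)/6 = 72/6 = 12; σ²_E = ((25−7)/6)² = 9.000
te_F = (5 + 4·8 + 11)/6 = 48/6 = 8; σ²_F = ((11−5)/6)² = 1.000
te_G = (3 + 4·9 + 15)/6 = 54/6 = 9; σ²_G = ((15−3)/6)² = 4.000
te_H = (5 + 4·8 + 17)/6 = 54/6 = 9; σ²_H = ((17−5)/6)² = 4.000
te_I = (2 + 4·3 + 16)/6 = 30/6 = 5; σ²_I = ((16−2)/6)² = 5.444

Forward pass:
ES_A = 0; EF_A = 8
ES_B = 0; EF_B = 7
ES_C = 0; EF_C = 14
ES_D = 8; EF_D = 8+4 = 12
ES_E = 7; EF_E = 7+12 = 19
ES_F = 12; EF_F = 12+8 = 20
ES_G = max(EF_A=8, EF_C=14) = 14; EF_G = 14+9 = 23
ES_H = 7; EF_H = 7+9 = 16
ES_I = max(EF_B=7, EF_E=19, EF_F=20, EF_G=23, EF_H=16) = 23; EF_I = 23+5 = 28
Expected project duration μ = 28 days. Critical path: C → G → I.

Variance along critical path = 2.778 + 4.000 + 5.444 = 12.222; σ = √12.222 = 3.496 days.
Z = (33 − 28) / 3.496 = 1.430
P(T ≤ 33) = Φ(1.430) ≈ 0.924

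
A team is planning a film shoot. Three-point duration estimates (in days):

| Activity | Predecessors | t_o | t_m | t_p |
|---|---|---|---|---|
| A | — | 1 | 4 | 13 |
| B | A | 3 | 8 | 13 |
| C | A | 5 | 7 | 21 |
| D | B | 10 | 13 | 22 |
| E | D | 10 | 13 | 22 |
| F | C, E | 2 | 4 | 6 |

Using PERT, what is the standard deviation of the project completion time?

te_A = (1 + 4·4 + 13)/6 = 30/6 = 5; σ²_A = ((13−1)/6)² = 4.000
te_B = (3 + 4·8 + 13)/6 = 48/6 = 8; σ²_B = ((13−3)/6)² = 2.778
te_C = (5 + 4·7 + 21)/6 = 54/6 = 9; σ²_C = ((21−5)/6)² = 7.111
te_D = (10 + 4·13 + 22)/6 = 84/6 = 14; σ²_D = ((22−10)/6)² = 4.000
te_E = (10 + 4·13 + 22)/6 = 84/6 = 14; σ²_E = ((22−10)/6)² = 4.000
te_F = (2 + 4·4 + 6)/6 = 24/6 = 4; σ²_F = ((6−2)/6)² = 0.444

Forward pass:
ES_A = 0; EF_A = 5
ES_B = 5; EF_B = 5+8 = 13
ES_C = 5; EF_C = 5+9 = 14
ES_D = 13; EF_D = 13+14 = 27
ES_E = 27; EF_E = 27+14 = 41
ES_F = max(EF_C=14, EF_E=41) = 41; EF_F = 41+4 = 45
Expected project duration μ = 45 days. Critical path: A → B → D → E → F.

Variance along critical path = 4.000 + 2.778 + 4.000 + 4.000 + 0.444 = 15.222
σ = √15.222 = 3.902 days

3.90 days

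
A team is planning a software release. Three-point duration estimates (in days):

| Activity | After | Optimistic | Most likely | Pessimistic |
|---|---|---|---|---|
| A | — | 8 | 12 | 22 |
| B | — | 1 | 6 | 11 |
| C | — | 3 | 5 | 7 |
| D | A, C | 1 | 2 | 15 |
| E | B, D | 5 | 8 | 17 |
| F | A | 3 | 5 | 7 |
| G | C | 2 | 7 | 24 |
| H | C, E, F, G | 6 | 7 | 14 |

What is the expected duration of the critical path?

34 days

te_A = (8 + 4·12 + 22)/6 = 78/6 = 13
te_B = (1 + 4·6 + 11)/6 = 36/6 = 6
te_C = (3 + 4·5 + 7)/6 = 30/6 = 5
te_D = (1 + 4·2 + 15)/6 = 24/6 = 4
te_E = (5 + 4·8 + 17)/6 = 54/6 = 9
te_F = (3 + 4·5 + 7)/6 = 30/6 = 5
te_G = (2 + 4·7 + 24)/6 = 54/6 = 9
te_H = (6 + 4·7 + 14)/6 = 48/6 = 8

Forward pass:
ES_A = 0; EF_A = 13
ES_B = 0; EF_B = 6
ES_C = 0; EF_C = 5
ES_D = max(EF_A=13, EF_C=5) = 13; EF_D = 13+4 = 17
ES_E = max(EF_B=6, EF_D=17) = 17; EF_E = 17+9 = 26
ES_F = 13; EF_F = 13+5 = 18
ES_G = 5; EF_G = 5+9 = 14
ES_H = max(EF_C=5, EF_E=26, EF_F=18, EF_G=14) = 26; EF_H = 26+8 = 34
Expected project duration μ = 34 days. Critical path: A → D → E → H.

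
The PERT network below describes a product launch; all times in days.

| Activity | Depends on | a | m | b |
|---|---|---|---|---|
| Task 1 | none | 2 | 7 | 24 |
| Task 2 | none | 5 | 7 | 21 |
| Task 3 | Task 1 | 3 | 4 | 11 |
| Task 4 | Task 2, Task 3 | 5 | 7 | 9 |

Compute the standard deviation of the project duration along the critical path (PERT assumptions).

3.96 days

te_Task 1 = (2 + 4·7 + 24)/6 = 54/6 = 9; σ²_Task 1 = ((24−2)/6)² = 13.444
te_Task 2 = (5 + 4·7 + 21)/6 = 54/6 = 9; σ²_Task 2 = ((21−5)/6)² = 7.111
te_Task 3 = (3 + 4·4 + 11)/6 = 30/6 = 5; σ²_Task 3 = ((11−3)/6)² = 1.778
te_Task 4 = (5 + 4·7 + 9)/6 = 42/6 = 7; σ²_Task 4 = ((9−5)/6)² = 0.444

Forward pass:
ES_Task 1 = 0; EF_Task 1 = 9
ES_Task 2 = 0; EF_Task 2 = 9
ES_Task 3 = 9; EF_Task 3 = 9+5 = 14
ES_Task 4 = max(EF_Task 2=9, EF_Task 3=14) = 14; EF_Task 4 = 14+7 = 21
Expected project duration μ = 21 days. Critical path: Task 1 → Task 3 → Task 4.

Variance along critical path = 13.444 + 1.778 + 0.444 = 15.667
σ = √15.667 = 3.958 days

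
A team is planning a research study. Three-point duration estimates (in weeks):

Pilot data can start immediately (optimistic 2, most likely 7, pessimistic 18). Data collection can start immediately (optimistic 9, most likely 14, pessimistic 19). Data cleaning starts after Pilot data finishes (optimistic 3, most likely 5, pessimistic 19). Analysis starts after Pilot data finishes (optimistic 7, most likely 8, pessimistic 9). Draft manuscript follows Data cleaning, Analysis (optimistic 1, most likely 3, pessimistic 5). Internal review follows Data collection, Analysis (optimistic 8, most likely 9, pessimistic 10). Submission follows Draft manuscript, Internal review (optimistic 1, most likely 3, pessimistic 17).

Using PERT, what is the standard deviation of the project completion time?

3.80 weeks

te_Pilot data = (2 + 4·7 + 18)/6 = 48/6 = 8; σ²_Pilot data = ((18−2)/6)² = 7.111
te_Data collection = (9 + 4·14 + 19)/6 = 84/6 = 14; σ²_Data collection = ((19−9)/6)² = 2.778
te_Data cleaning = (3 + 4·5 + 19)/6 = 42/6 = 7; σ²_Data cleaning = ((19−3)/6)² = 7.111
te_Analysis = (7 + 4·8 + 9)/6 = 48/6 = 8; σ²_Analysis = ((9−7)/6)² = 0.111
te_Draft manuscript = (1 + 4·3 + 5)/6 = 18/6 = 3; σ²_Draft manuscript = ((5−1)/6)² = 0.444
te_Internal review = (8 + 4·9 + 10)/6 = 54/6 = 9; σ²_Internal review = ((10−8)/6)² = 0.111
te_Submission = (1 + 4·3 + 17)/6 = 30/6 = 5; σ²_Submission = ((17−1)/6)² = 7.111

Forward pass:
ES_Pilot data = 0; EF_Pilot data = 8
ES_Data collection = 0; EF_Data collection = 14
ES_Data cleaning = 8; EF_Data cleaning = 8+7 = 15
ES_Analysis = 8; EF_Analysis = 8+8 = 16
ES_Draft manuscript = max(EF_Data cleaning=15, EF_Analysis=16) = 16; EF_Draft manuscript = 16+3 = 19
ES_Internal review = max(EF_Data collection=14, EF_Analysis=16) = 16; EF_Internal review = 16+9 = 25
ES_Submission = max(EF_Draft manuscript=19, EF_Internal review=25) = 25; EF_Submission = 25+5 = 30
Expected project duration μ = 30 weeks. Critical path: Pilot data → Analysis → Internal review → Submission.

Variance along critical path = 7.111 + 0.111 + 0.111 + 7.111 = 14.444
σ = √14.444 = 3.801 weeks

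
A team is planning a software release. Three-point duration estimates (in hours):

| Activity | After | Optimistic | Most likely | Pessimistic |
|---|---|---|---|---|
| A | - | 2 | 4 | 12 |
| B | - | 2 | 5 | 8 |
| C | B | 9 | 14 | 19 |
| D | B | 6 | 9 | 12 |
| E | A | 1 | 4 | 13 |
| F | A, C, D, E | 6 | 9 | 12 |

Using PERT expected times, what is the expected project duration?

28 hours

te_A = (2 + 4·4 + 12)/6 = 30/6 = 5
te_B = (2 + 4·5 + 8)/6 = 30/6 = 5
te_C = (9 + 4·14 + 19)/6 = 84/6 = 14
te_D = (6 + 4·9 + 12)/6 = 54/6 = 9
te_E = (1 + 4·4 + 13)/6 = 30/6 = 5
te_F = (6 + 4·9 + 12)/6 = 54/6 = 9

Forward pass:
ES_A = 0; EF_A = 5
ES_B = 0; EF_B = 5
ES_C = 5; EF_C = 5+14 = 19
ES_D = 5; EF_D = 5+9 = 14
ES_E = 5; EF_E = 5+5 = 10
ES_F = max(EF_A=5, EF_C=19, EF_D=14, EF_E=10) = 19; EF_F = 19+9 = 28
Expected project duration μ = 28 hours. Critical path: B → C → F.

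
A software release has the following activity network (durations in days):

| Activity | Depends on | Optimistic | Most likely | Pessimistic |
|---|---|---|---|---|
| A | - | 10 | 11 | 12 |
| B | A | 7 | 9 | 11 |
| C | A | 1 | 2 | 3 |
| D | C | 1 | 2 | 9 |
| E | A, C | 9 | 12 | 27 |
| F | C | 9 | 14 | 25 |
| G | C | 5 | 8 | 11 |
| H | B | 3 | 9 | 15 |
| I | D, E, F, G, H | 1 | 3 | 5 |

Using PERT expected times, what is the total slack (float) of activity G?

te_A = (10 + 4·11 + 12)/6 = 66/6 = 11
te_B = (7 + 4·9 + 11)/6 = 54/6 = 9
te_C = (1 + 4·2 + 3)/6 = 12/6 = 2
te_D = (1 + 4·2 + 9)/6 = 18/6 = 3
te_E = (9 + 4·12 + 27)/6 = 84/6 = 14
te_F = (9 + 4·14 + 25)/6 = 90/6 = 15
te_G = (5 + 4·8 + 11)/6 = 48/6 = 8
te_H = (3 + 4·9 + 15)/6 = 54/6 = 9
te_I = (1 + 4·3 + 5)/6 = 18/6 = 3

Forward pass:
ES_A = 0; EF_A = 11
ES_B = 11; EF_B = 11+9 = 20
ES_C = 11; EF_C = 11+2 = 13
ES_D = 13; EF_D = 13+3 = 16
ES_E = max(EF_A=11, EF_C=13) = 13; EF_E = 13+14 = 27
ES_F = 13; EF_F = 13+15 = 28
ES_G = 13; EF_G = 13+8 = 21
ES_H = 20; EF_H = 20+9 = 29
ES_I = max(EF_D=16, EF_E=27, EF_F=28, EF_G=21, EF_H=29) = 29; EF_I = 29+3 = 32
Expected project duration μ = 32 days. Critical path: A → B → H → I.

Backward pass:
LF_I = 32; LS_I = 32−3 = 29
LF_H = LS_I = 29; LS_H = 29−9 = 20
LF_G = LS_I = 29; LS_G = 29−8 = 21
LF_F = LS_I = 29; LS_F = 29−15 = 14
LF_E = LS_I = 29; LS_E = 29−14 = 15
LF_D = LS_I = 29; LS_D = 29−3 = 26
LF_C = min(LS_D=26, LS_E=15, LS_F=14, LS_G=21) = 14; LS_C = 14−2 = 12
LF_B = LS_H = 20; LS_B = 20−9 = 11
LF_A = min(LS_B=11, LS_C=12, LS_E=15) = 11; LS_A = 11−11 = 0
Slack_G = LS_G − ES_G = 21 − 13 = 8

8 days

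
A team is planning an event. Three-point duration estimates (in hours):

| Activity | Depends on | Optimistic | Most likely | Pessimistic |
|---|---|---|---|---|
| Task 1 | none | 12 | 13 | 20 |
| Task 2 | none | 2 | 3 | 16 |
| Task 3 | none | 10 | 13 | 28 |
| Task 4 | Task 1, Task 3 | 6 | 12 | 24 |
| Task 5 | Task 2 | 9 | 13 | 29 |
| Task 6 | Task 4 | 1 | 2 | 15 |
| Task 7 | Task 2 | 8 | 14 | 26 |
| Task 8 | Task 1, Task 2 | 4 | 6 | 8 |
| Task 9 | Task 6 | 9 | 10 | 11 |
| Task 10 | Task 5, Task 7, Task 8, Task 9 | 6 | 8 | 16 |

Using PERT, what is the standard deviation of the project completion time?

5.13 hours

te_Task 1 = (12 + 4·13 + 20)/6 = 84/6 = 14; σ²_Task 1 = ((20−12)/6)² = 1.778
te_Task 2 = (2 + 4·3 + 16)/6 = 30/6 = 5; σ²_Task 2 = ((16−2)/6)² = 5.444
te_Task 3 = (10 + 4·13 + 28)/6 = 90/6 = 15; σ²_Task 3 = ((28−10)/6)² = 9.000
te_Task 4 = (6 + 4·12 + 24)/6 = 78/6 = 13; σ²_Task 4 = ((24−6)/6)² = 9.000
te_Task 5 = (9 + 4·13 + 29)/6 = 90/6 = 15; σ²_Task 5 = ((29−9)/6)² = 11.111
te_Task 6 = (1 + 4·2 + 15)/6 = 24/6 = 4; σ²_Task 6 = ((15−1)/6)² = 5.444
te_Task 7 = (8 + 4·14 + 26)/6 = 90/6 = 15; σ²_Task 7 = ((26−8)/6)² = 9.000
te_Task 8 = (4 + 4·6 + 8)/6 = 36/6 = 6; σ²_Task 8 = ((8−4)/6)² = 0.444
te_Task 9 = (9 + 4·10 + 11)/6 = 60/6 = 10; σ²_Task 9 = ((11−9)/6)² = 0.111
te_Task 10 = (6 + 4·8 + 16)/6 = 54/6 = 9; σ²_Task 10 = ((16−6)/6)² = 2.778

Forward pass:
ES_Task 1 = 0; EF_Task 1 = 14
ES_Task 2 = 0; EF_Task 2 = 5
ES_Task 3 = 0; EF_Task 3 = 15
ES_Task 4 = max(EF_Task 1=14, EF_Task 3=15) = 15; EF_Task 4 = 15+13 = 28
ES_Task 5 = 5; EF_Task 5 = 5+15 = 20
ES_Task 6 = 28; EF_Task 6 = 28+4 = 32
ES_Task 7 = 5; EF_Task 7 = 5+15 = 20
ES_Task 8 = max(EF_Task 1=14, EF_Task 2=5) = 14; EF_Task 8 = 14+6 = 20
ES_Task 9 = 32; EF_Task 9 = 32+10 = 42
ES_Task 10 = max(EF_Task 5=20, EF_Task 7=20, EF_Task 8=20, EF_Task 9=42) = 42; EF_Task 10 = 42+9 = 51
Expected project duration μ = 51 hours. Critical path: Task 3 → Task 4 → Task 6 → Task 9 → Task 10.

Variance along critical path = 9.000 + 9.000 + 5.444 + 0.111 + 2.778 = 26.333
σ = √26.333 = 5.132 hours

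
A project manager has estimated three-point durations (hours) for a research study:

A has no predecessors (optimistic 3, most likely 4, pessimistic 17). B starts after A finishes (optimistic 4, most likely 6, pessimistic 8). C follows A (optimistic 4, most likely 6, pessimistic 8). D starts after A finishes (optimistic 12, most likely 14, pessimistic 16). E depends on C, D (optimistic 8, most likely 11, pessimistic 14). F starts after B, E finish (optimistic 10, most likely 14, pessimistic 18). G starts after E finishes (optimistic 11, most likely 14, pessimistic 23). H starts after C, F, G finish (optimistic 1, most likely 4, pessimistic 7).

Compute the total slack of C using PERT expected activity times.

8 hours

te_A = (3 + 4·4 + 17)/6 = 36/6 = 6
te_B = (4 + 4·6 + 8)/6 = 36/6 = 6
te_C = (4 + 4·6 + 8)/6 = 36/6 = 6
te_D = (12 + 4·14 + 16)/6 = 84/6 = 14
te_E = (8 + 4·11 + 14)/6 = 66/6 = 11
te_F = (10 + 4·14 + 18)/6 = 84/6 = 14
te_G = (11 + 4·14 + 23)/6 = 90/6 = 15
te_H = (1 + 4·4 + 7)/6 = 24/6 = 4

Forward pass:
ES_A = 0; EF_A = 6
ES_B = 6; EF_B = 6+6 = 12
ES_C = 6; EF_C = 6+6 = 12
ES_D = 6; EF_D = 6+14 = 20
ES_E = max(EF_C=12, EF_D=20) = 20; EF_E = 20+11 = 31
ES_F = max(EF_B=12, EF_E=31) = 31; EF_F = 31+14 = 45
ES_G = 31; EF_G = 31+15 = 46
ES_H = max(EF_C=12, EF_F=45, EF_G=46) = 46; EF_H = 46+4 = 50
Expected project duration μ = 50 hours. Critical path: A → D → E → G → H.

Backward pass:
LF_H = 50; LS_H = 50−4 = 46
LF_G = LS_H = 46; LS_G = 46−15 = 31
LF_F = LS_H = 46; LS_F = 46−14 = 32
LF_E = min(LS_F=32, LS_G=31) = 31; LS_E = 31−11 = 20
LF_D = LS_E = 20; LS_D = 20−14 = 6
LF_C = min(LS_E=20, LS_H=46) = 20; LS_C = 20−6 = 14
LF_B = LS_F = 32; LS_B = 32−6 = 26
LF_A = min(LS_B=26, LS_C=14, LS_D=6) = 6; LS_A = 6−6 = 0
Slack_C = LS_C − ES_C = 14 − 6 = 8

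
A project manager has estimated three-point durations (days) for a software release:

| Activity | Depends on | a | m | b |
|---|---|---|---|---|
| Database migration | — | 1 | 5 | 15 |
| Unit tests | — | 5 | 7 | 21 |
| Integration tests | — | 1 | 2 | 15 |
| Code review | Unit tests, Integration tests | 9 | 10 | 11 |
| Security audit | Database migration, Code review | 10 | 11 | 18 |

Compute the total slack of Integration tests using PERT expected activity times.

5 days

te_Database migration = (1 + 4·5 + 15)/6 = 36/6 = 6
te_Unit tests = (5 + 4·7 + 21)/6 = 54/6 = 9
te_Integration tests = (1 + 4·2 + 15)/6 = 24/6 = 4
te_Code review = (9 + 4·10 + 11)/6 = 60/6 = 10
te_Security audit = (10 + 4·11 + 18)/6 = 72/6 = 12

Forward pass:
ES_Database migration = 0; EF_Database migration = 6
ES_Unit tests = 0; EF_Unit tests = 9
ES_Integration tests = 0; EF_Integration tests = 4
ES_Code review = max(EF_Unit tests=9, EF_Integration tests=4) = 9; EF_Code review = 9+10 = 19
ES_Security audit = max(EF_Database migration=6, EF_Code review=19) = 19; EF_Security audit = 19+12 = 31
Expected project duration μ = 31 days. Critical path: Unit tests → Code review → Security audit.

Backward pass:
LF_Security audit = 31; LS_Security audit = 31−12 = 19
LF_Code review = LS_Security audit = 19; LS_Code review = 19−10 = 9
LF_Integration tests = LS_Code review = 9; LS_Integration tests = 9−4 = 5
LF_Unit tests = LS_Code review = 9; LS_Unit tests = 9−9 = 0
LF_Database migration = LS_Security audit = 19; LS_Database migration = 19−6 = 13
Slack_Integration tests = LS_Integration tests − ES_Integration tests = 5 − 0 = 5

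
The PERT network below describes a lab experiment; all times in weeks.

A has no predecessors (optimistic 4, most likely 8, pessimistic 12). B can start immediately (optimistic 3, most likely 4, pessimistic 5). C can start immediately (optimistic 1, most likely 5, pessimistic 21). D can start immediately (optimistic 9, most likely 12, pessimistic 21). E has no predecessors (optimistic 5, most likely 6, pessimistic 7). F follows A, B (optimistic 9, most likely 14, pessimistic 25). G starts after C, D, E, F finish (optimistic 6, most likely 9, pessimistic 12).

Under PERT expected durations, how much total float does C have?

te_A = (4 + 4·8 + 12)/6 = 48/6 = 8
te_B = (3 + 4·4 + 5)/6 = 24/6 = 4
te_C = (1 + 4·5 + 21)/6 = 42/6 = 7
te_D = (9 + 4·12 + 21)/6 = 78/6 = 13
te_E = (5 + 4·6 + 7)/6 = 36/6 = 6
te_F = (9 + 4·14 + 25)/6 = 90/6 = 15
te_G = (6 + 4·9 + 12)/6 = 54/6 = 9

Forward pass:
ES_A = 0; EF_A = 8
ES_B = 0; EF_B = 4
ES_C = 0; EF_C = 7
ES_D = 0; EF_D = 13
ES_E = 0; EF_E = 6
ES_F = max(EF_A=8, EF_B=4) = 8; EF_F = 8+15 = 23
ES_G = max(EF_C=7, EF_D=13, EF_E=6, EF_F=23) = 23; EF_G = 23+9 = 32
Expected project duration μ = 32 weeks. Critical path: A → F → G.

Backward pass:
LF_G = 32; LS_G = 32−9 = 23
LF_F = LS_G = 23; LS_F = 23−15 = 8
LF_E = LS_G = 23; LS_E = 23−6 = 17
LF_D = LS_G = 23; LS_D = 23−13 = 10
LF_C = LS_G = 23; LS_C = 23−7 = 16
LF_B = LS_F = 8; LS_B = 8−4 = 4
LF_A = LS_F = 8; LS_A = 8−8 = 0
Slack_C = LS_C − ES_C = 16 − 0 = 16

16 weeks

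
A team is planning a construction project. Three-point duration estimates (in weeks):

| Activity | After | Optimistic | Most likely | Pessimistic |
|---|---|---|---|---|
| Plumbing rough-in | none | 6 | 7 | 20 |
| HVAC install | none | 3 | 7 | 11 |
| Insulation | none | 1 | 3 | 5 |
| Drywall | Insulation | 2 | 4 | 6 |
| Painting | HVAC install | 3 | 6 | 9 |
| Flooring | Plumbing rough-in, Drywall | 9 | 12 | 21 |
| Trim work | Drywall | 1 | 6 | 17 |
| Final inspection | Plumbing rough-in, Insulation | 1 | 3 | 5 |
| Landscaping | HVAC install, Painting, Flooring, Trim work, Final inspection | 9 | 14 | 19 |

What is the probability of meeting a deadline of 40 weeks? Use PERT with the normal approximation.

te_Plumbing rough-in = (6 + 4·7 + 20)/6 = 54/6 = 9; σ²_Plumbing rough-in = ((20−6)/6)² = 5.444
te_HVAC install = (3 + 4·7 + 11)/6 = 42/6 = 7; σ²_HVAC install = ((11−3)/6)² = 1.778
te_Insulation = (1 + 4·3 + 5)/6 = 18/6 = 3; σ²_Insulation = ((5−1)/6)² = 0.444
te_Drywall = (2 + 4·4 + 6)/6 = 24/6 = 4; σ²_Drywall = ((6−2)/6)² = 0.444
te_Painting = (3 + 4·6 + 9)/6 = 36/6 = 6; σ²_Painting = ((9−3)/6)² = 1.000
te_Flooring = (9 + 4·12 + 21)/6 = 78/6 = 13; σ²_Flooring = ((21−9)/6)² = 4.000
te_Trim work = (1 + 4·6 + 17)/6 = 42/6 = 7; σ²_Trim work = ((17−1)/6)² = 7.111
te_Final inspection = (1 + 4·3 + 5)/6 = 18/6 = 3; σ²_Final inspection = ((5−1)/6)² = 0.444
te_Landscaping = (9 + 4·14 + 19)/6 = 84/6 = 14; σ²_Landscaping = ((19−9)/6)² = 2.778

Forward pass:
ES_Plumbing rough-in = 0; EF_Plumbing rough-in = 9
ES_HVAC install = 0; EF_HVAC install = 7
ES_Insulation = 0; EF_Insulation = 3
ES_Drywall = 3; EF_Drywall = 3+4 = 7
ES_Painting = 7; EF_Painting = 7+6 = 13
ES_Flooring = max(EF_Plumbing rough-in=9, EF_Drywall=7) = 9; EF_Flooring = 9+13 = 22
ES_Trim work = 7; EF_Trim work = 7+7 = 14
ES_Final inspection = max(EF_Plumbing rough-in=9, EF_Insulation=3) = 9; EF_Final inspection = 9+3 = 12
ES_Landscaping = max(EF_HVAC install=7, EF_Painting=13, EF_Flooring=22, EF_Trim work=14, EF_Final inspection=12) = 22; EF_Landscaping = 22+14 = 36
Expected project duration μ = 36 weeks. Critical path: Plumbing rough-in → Flooring → Landscaping.

Variance along critical path = 5.444 + 4.000 + 2.778 = 12.222; σ = √12.222 = 3.496 weeks.
Z = (40 − 36) / 3.496 = 1.144
P(T ≤ 40) = Φ(1.144) ≈ 0.874

0.874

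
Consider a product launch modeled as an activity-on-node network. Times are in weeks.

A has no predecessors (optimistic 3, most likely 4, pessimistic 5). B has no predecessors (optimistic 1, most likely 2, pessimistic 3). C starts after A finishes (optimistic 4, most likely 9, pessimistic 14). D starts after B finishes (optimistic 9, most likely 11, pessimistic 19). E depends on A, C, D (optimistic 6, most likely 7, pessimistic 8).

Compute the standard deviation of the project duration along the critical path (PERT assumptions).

1.73 weeks

te_A = (3 + 4·4 + 5)/6 = 24/6 = 4; σ²_A = ((5−3)/6)² = 0.111
te_B = (1 + 4·2 + 3)/6 = 12/6 = 2; σ²_B = ((3−1)/6)² = 0.111
te_C = (4 + 4·9 + 14)/6 = 54/6 = 9; σ²_C = ((14−4)/6)² = 2.778
te_D = (9 + 4·11 + 19)/6 = 72/6 = 12; σ²_D = ((19−9)/6)² = 2.778
te_E = (6 + 4·7 + 8)/6 = 42/6 = 7; σ²_E = ((8−6)/6)² = 0.111

Forward pass:
ES_A = 0; EF_A = 4
ES_B = 0; EF_B = 2
ES_C = 4; EF_C = 4+9 = 13
ES_D = 2; EF_D = 2+12 = 14
ES_E = max(EF_A=4, EF_C=13, EF_D=14) = 14; EF_E = 14+7 = 21
Expected project duration μ = 21 weeks. Critical path: B → D → E.

Variance along critical path = 0.111 + 2.778 + 0.111 = 3.000
σ = √3.000 = 1.732 weeks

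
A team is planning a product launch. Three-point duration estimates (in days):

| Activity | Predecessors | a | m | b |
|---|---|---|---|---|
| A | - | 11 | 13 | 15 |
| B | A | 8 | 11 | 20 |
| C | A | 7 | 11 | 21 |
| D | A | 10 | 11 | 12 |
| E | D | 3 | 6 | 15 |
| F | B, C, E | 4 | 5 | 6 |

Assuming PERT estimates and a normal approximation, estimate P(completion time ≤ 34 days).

te_A = (11 + 4·13 + 15)/6 = 78/6 = 13; σ²_A = ((15−11)/6)² = 0.444
te_B = (8 + 4·11 + 20)/6 = 72/6 = 12; σ²_B = ((20−8)/6)² = 4.000
te_C = (7 + 4·11 + 21)/6 = 72/6 = 12; σ²_C = ((21−7)/6)² = 5.444
te_D = (10 + 4·11 + 12)/6 = 66/6 = 11; σ²_D = ((12−10)/6)² = 0.111
te_E = (3 + 4·6 + 15)/6 = 42/6 = 7; σ²_E = ((15−3)/6)² = 4.000
te_F = (4 + 4·5 + 6)/6 = 30/6 = 5; σ²_F = ((6−4)/6)² = 0.111

Forward pass:
ES_A = 0; EF_A = 13
ES_B = 13; EF_B = 13+12 = 25
ES_C = 13; EF_C = 13+12 = 25
ES_D = 13; EF_D = 13+11 = 24
ES_E = 24; EF_E = 24+7 = 31
ES_F = max(EF_B=25, EF_C=25, EF_E=31) = 31; EF_F = 31+5 = 36
Expected project duration μ = 36 days. Critical path: A → D → E → F.

Variance along critical path = 0.444 + 0.111 + 4.000 + 0.111 = 4.667; σ = √4.667 = 2.160 days.
Z = (34 − 36) / 2.160 = -0.926
P(T ≤ 34) = Φ(-0.926) ≈ 0.177

0.177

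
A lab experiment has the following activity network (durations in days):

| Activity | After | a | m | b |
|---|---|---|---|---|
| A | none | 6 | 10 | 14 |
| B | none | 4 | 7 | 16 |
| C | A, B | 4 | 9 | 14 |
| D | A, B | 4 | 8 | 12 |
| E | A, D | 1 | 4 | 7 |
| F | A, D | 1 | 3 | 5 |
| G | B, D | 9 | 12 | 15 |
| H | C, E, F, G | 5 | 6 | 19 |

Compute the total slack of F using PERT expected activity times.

9 days

te_A = (6 + 4·10 + 14)/6 = 60/6 = 10
te_B = (4 + 4·7 + 16)/6 = 48/6 = 8
te_C = (4 + 4·9 + 14)/6 = 54/6 = 9
te_D = (4 + 4·8 + 12)/6 = 48/6 = 8
te_E = (1 + 4·4 + 7)/6 = 24/6 = 4
te_F = (1 + 4·3 + 5)/6 = 18/6 = 3
te_G = (9 + 4·12 + 15)/6 = 72/6 = 12
te_H = (5 + 4·6 + 19)/6 = 48/6 = 8

Forward pass:
ES_A = 0; EF_A = 10
ES_B = 0; EF_B = 8
ES_C = max(EF_A=10, EF_B=8) = 10; EF_C = 10+9 = 19
ES_D = max(EF_A=10, EF_B=8) = 10; EF_D = 10+8 = 18
ES_E = max(EF_A=10, EF_D=18) = 18; EF_E = 18+4 = 22
ES_F = max(EF_A=10, EF_D=18) = 18; EF_F = 18+3 = 21
ES_G = max(EF_B=8, EF_D=18) = 18; EF_G = 18+12 = 30
ES_H = max(EF_C=19, EF_E=22, EF_F=21, EF_G=30) = 30; EF_H = 30+8 = 38
Expected project duration μ = 38 days. Critical path: A → D → G → H.

Backward pass:
LF_H = 38; LS_H = 38−8 = 30
LF_G = LS_H = 30; LS_G = 30−12 = 18
LF_F = LS_H = 30; LS_F = 30−3 = 27
LF_E = LS_H = 30; LS_E = 30−4 = 26
LF_D = min(LS_E=26, LS_F=27, LS_G=18) = 18; LS_D = 18−8 = 10
LF_C = LS_H = 30; LS_C = 30−9 = 21
LF_B = min(LS_C=21, LS_D=10, LS_G=18) = 10; LS_B = 10−8 = 2
LF_A = min(LS_C=21, LS_D=10, LS_E=26, LS_F=27) = 10; LS_A = 10−10 = 0
Slack_F = LS_F − ES_F = 27 − 18 = 9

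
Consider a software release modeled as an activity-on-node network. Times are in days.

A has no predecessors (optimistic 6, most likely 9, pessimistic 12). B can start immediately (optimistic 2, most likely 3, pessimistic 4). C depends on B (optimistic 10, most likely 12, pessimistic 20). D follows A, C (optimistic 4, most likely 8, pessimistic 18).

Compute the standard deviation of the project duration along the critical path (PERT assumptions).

2.89 days

te_A = (6 + 4·9 + 12)/6 = 54/6 = 9; σ²_A = ((12−6)/6)² = 1.000
te_B = (2 + 4·3 + 4)/6 = 18/6 = 3; σ²_B = ((4−2)/6)² = 0.111
te_C = (10 + 4·12 + 20)/6 = 78/6 = 13; σ²_C = ((20−10)/6)² = 2.778
te_D = (4 + 4·8 + 18)/6 = 54/6 = 9; σ²_D = ((18−4)/6)² = 5.444

Forward pass:
ES_A = 0; EF_A = 9
ES_B = 0; EF_B = 3
ES_C = 3; EF_C = 3+13 = 16
ES_D = max(EF_A=9, EF_C=16) = 16; EF_D = 16+9 = 25
Expected project duration μ = 25 days. Critical path: B → C → D.

Variance along critical path = 0.111 + 2.778 + 5.444 = 8.333
σ = √8.333 = 2.887 days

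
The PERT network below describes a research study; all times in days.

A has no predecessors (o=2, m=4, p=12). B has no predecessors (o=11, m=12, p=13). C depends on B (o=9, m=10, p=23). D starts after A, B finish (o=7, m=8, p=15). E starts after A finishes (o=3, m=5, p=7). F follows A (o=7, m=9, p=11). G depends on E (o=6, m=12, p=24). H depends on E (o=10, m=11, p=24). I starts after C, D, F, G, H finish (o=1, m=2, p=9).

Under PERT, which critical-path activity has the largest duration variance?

te_A = (2 + 4·4 + 12)/6 = 30/6 = 5; σ²_A = ((12−2)/6)² = 2.778
te_B = (11 + 4·12 + 13)/6 = 72/6 = 12; σ²_B = ((13−11)/6)² = 0.111
te_C = (9 + 4·10 + 23)/6 = 72/6 = 12; σ²_C = ((23−9)/6)² = 5.444
te_D = (7 + 4·8 + 15)/6 = 54/6 = 9; σ²_D = ((15−7)/6)² = 1.778
te_E = (3 + 4·5 + 7)/6 = 30/6 = 5; σ²_E = ((7−3)/6)² = 0.444
te_F = (7 + 4·9 + 11)/6 = 54/6 = 9; σ²_F = ((11−7)/6)² = 0.444
te_G = (6 + 4·12 + 24)/6 = 78/6 = 13; σ²_G = ((24−6)/6)² = 9.000
te_H = (10 + 4·11 + 24)/6 = 78/6 = 13; σ²_H = ((24−10)/6)² = 5.444
te_I = (1 + 4·2 + 9)/6 = 18/6 = 3; σ²_I = ((9−1)/6)² = 1.778

Forward pass:
ES_A = 0; EF_A = 5
ES_B = 0; EF_B = 12
ES_C = 12; EF_C = 12+12 = 24
ES_D = max(EF_A=5, EF_B=12) = 12; EF_D = 12+9 = 21
ES_E = 5; EF_E = 5+5 = 10
ES_F = 5; EF_F = 5+9 = 14
ES_G = 10; EF_G = 10+13 = 23
ES_H = 10; EF_H = 10+13 = 23
ES_I = max(EF_C=24, EF_D=21, EF_F=14, EF_G=23, EF_H=23) = 24; EF_I = 24+3 = 27
Expected project duration μ = 27 days. Critical path: B → C → I.

Variances on critical path: σ²_B=0.111, σ²_C=5.444, σ²_I=1.778.
Largest is σ²_C = 5.444.

C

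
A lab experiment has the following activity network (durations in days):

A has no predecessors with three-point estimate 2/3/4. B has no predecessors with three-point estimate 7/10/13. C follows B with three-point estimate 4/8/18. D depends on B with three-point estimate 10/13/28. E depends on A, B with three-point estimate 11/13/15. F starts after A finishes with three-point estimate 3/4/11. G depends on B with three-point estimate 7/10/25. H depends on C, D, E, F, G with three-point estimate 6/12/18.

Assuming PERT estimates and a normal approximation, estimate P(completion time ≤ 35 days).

te_A = (2 + 4·3 + 4)/6 = 18/6 = 3; σ²_A = ((4−2)/6)² = 0.111
te_B = (7 + 4·10 + 13)/6 = 60/6 = 10; σ²_B = ((13−7)/6)² = 1.000
te_C = (4 + 4·8 + 18)/6 = 54/6 = 9; σ²_C = ((18−4)/6)² = 5.444
te_D = (10 + 4·13 + 28)/6 = 90/6 = 15; σ²_D = ((28−10)/6)² = 9.000
te_E = (11 + 4·13 + 15)/6 = 78/6 = 13; σ²_E = ((15−11)/6)² = 0.444
te_F = (3 + 4·4 + 11)/6 = 30/6 = 5; σ²_F = ((11−3)/6)² = 1.778
te_G = (7 + 4·10 + 25)/6 = 72/6 = 12; σ²_G = ((25−7)/6)² = 9.000
te_H = (6 + 4·12 + 18)/6 = 72/6 = 12; σ²_H = ((18−6)/6)² = 4.000

Forward pass:
ES_A = 0; EF_A = 3
ES_B = 0; EF_B = 10
ES_C = 10; EF_C = 10+9 = 19
ES_D = 10; EF_D = 10+15 = 25
ES_E = max(EF_A=3, EF_B=10) = 10; EF_E = 10+13 = 23
ES_F = 3; EF_F = 3+5 = 8
ES_G = 10; EF_G = 10+12 = 22
ES_H = max(EF_C=19, EF_D=25, EF_E=23, EF_F=8, EF_G=22) = 25; EF_H = 25+12 = 37
Expected project duration μ = 37 days. Critical path: B → D → H.

Variance along critical path = 1.000 + 9.000 + 4.000 = 14.000; σ = √14.000 = 3.742 days.
Z = (35 − 37) / 3.742 = -0.535
P(T ≤ 35) = Φ(-0.535) ≈ 0.296

0.296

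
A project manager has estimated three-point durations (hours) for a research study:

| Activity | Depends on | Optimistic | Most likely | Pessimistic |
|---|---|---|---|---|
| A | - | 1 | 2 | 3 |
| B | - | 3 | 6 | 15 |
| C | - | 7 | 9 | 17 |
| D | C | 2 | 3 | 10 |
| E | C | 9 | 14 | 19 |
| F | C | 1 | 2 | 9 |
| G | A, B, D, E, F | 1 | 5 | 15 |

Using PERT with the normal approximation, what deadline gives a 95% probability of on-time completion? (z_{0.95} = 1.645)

te_A = (1 + 4·2 + 3)/6 = 12/6 = 2; σ²_A = ((3−1)/6)² = 0.111
te_B = (3 + 4·6 + 15)/6 = 42/6 = 7; σ²_B = ((15−3)/6)² = 4.000
te_C = (7 + 4·9 + 17)/6 = 60/6 = 10; σ²_C = ((17−7)/6)² = 2.778
te_D = (2 + 4·3 + 10)/6 = 24/6 = 4; σ²_D = ((10−2)/6)² = 1.778
te_E = (9 + 4·14 + 19)/6 = 84/6 = 14; σ²_E = ((19−9)/6)² = 2.778
te_F = (1 + 4·2 + 9)/6 = 18/6 = 3; σ²_F = ((9−1)/6)² = 1.778
te_G = (1 + 4·5 + 15)/6 = 36/6 = 6; σ²_G = ((15−1)/6)² = 5.444

Forward pass:
ES_A = 0; EF_A = 2
ES_B = 0; EF_B = 7
ES_C = 0; EF_C = 10
ES_D = 10; EF_D = 10+4 = 14
ES_E = 10; EF_E = 10+14 = 24
ES_F = 10; EF_F = 10+3 = 13
ES_G = max(EF_A=2, EF_B=7, EF_D=14, EF_E=24, EF_F=13) = 24; EF_G = 24+6 = 30
Expected project duration μ = 30 hours. Critical path: C → E → G.

Variance along critical path = 2.778 + 2.778 + 5.444 = 11.000; σ = 3.317 hours.
D = μ + z·σ = 30 + 1.645·3.317 = 35.5 hours

35.5 hours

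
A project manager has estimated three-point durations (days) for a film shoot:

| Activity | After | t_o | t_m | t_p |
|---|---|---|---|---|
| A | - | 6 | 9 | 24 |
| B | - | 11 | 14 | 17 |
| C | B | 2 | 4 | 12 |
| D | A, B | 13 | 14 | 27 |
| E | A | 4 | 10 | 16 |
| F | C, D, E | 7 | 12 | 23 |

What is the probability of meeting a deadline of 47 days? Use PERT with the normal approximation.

0.861

te_A = (6 + 4·9 + 24)/6 = 66/6 = 11; σ²_A = ((24−6)/6)² = 9.000
te_B = (11 + 4·14 + 17)/6 = 84/6 = 14; σ²_B = ((17−11)/6)² = 1.000
te_C = (2 + 4·4 + 12)/6 = 30/6 = 5; σ²_C = ((12−2)/6)² = 2.778
te_D = (13 + 4·14 + 27)/6 = 96/6 = 16; σ²_D = ((27−13)/6)² = 5.444
te_E = (4 + 4·10 + 16)/6 = 60/6 = 10; σ²_E = ((16−4)/6)² = 4.000
te_F = (7 + 4·12 + 23)/6 = 78/6 = 13; σ²_F = ((23−7)/6)² = 7.111

Forward pass:
ES_A = 0; EF_A = 11
ES_B = 0; EF_B = 14
ES_C = 14; EF_C = 14+5 = 19
ES_D = max(EF_A=11, EF_B=14) = 14; EF_D = 14+16 = 30
ES_E = 11; EF_E = 11+10 = 21
ES_F = max(EF_C=19, EF_D=30, EF_E=21) = 30; EF_F = 30+13 = 43
Expected project duration μ = 43 days. Critical path: B → D → F.

Variance along critical path = 1.000 + 5.444 + 7.111 = 13.556; σ = √13.556 = 3.682 days.
Z = (47 − 43) / 3.682 = 1.086
P(T ≤ 47) = Φ(1.086) ≈ 0.861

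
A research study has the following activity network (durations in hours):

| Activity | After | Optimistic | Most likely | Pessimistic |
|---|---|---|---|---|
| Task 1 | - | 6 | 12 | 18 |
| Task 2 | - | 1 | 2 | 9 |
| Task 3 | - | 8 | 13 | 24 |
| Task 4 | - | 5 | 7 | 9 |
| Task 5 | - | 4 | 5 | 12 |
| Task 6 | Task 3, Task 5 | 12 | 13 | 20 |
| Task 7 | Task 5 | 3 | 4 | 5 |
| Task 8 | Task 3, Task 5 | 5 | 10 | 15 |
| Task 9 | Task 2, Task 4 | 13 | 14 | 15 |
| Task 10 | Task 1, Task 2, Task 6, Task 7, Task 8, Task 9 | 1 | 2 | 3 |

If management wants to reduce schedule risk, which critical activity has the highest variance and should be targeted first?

te_Task 1 = (6 + 4·12 + 18)/6 = 72/6 = 12; σ²_Task 1 = ((18−6)/6)² = 4.000
te_Task 2 = (1 + 4·2 + 9)/6 = 18/6 = 3; σ²_Task 2 = ((9−1)/6)² = 1.778
te_Task 3 = (8 + 4·13 + 24)/6 = 84/6 = 14; σ²_Task 3 = ((24−8)/6)² = 7.111
te_Task 4 = (5 + 4·7 + 9)/6 = 42/6 = 7; σ²_Task 4 = ((9−5)/6)² = 0.444
te_Task 5 = (4 + 4·5 + 12)/6 = 36/6 = 6; σ²_Task 5 = ((12−4)/6)² = 1.778
te_Task 6 = (12 + 4·13 + 20)/6 = 84/6 = 14; σ²_Task 6 = ((20−12)/6)² = 1.778
te_Task 7 = (3 + 4·4 + 5)/6 = 24/6 = 4; σ²_Task 7 = ((5−3)/6)² = 0.111
te_Task 8 = (5 + 4·10 + 15)/6 = 60/6 = 10; σ²_Task 8 = ((15−5)/6)² = 2.778
te_Task 9 = (13 + 4·14 + 15)/6 = 84/6 = 14; σ²_Task 9 = ((15−13)/6)² = 0.111
te_Task 10 = (1 + 4·2 + 3)/6 = 12/6 = 2; σ²_Task 10 = ((3−1)/6)² = 0.111

Forward pass:
ES_Task 1 = 0; EF_Task 1 = 12
ES_Task 2 = 0; EF_Task 2 = 3
ES_Task 3 = 0; EF_Task 3 = 14
ES_Task 4 = 0; EF_Task 4 = 7
ES_Task 5 = 0; EF_Task 5 = 6
ES_Task 6 = max(EF_Task 3=14, EF_Task 5=6) = 14; EF_Task 6 = 14+14 = 28
ES_Task 7 = 6; EF_Task 7 = 6+4 = 10
ES_Task 8 = max(EF_Task 3=14, EF_Task 5=6) = 14; EF_Task 8 = 14+10 = 24
ES_Task 9 = max(EF_Task 2=3, EF_Task 4=7) = 7; EF_Task 9 = 7+14 = 21
ES_Task 10 = max(EF_Task 1=12, EF_Task 2=3, EF_Task 6=28, EF_Task 7=10, EF_Task 8=24, EF_Task 9=21) = 28; EF_Task 10 = 28+2 = 30
Expected project duration μ = 30 hours. Critical path: Task 3 → Task 6 → Task 10.

Variances on critical path: σ²_Task 3=7.111, σ²_Task 6=1.778, σ²_Task 10=0.111.
Largest is σ²_Task 3 = 7.111.

Task 3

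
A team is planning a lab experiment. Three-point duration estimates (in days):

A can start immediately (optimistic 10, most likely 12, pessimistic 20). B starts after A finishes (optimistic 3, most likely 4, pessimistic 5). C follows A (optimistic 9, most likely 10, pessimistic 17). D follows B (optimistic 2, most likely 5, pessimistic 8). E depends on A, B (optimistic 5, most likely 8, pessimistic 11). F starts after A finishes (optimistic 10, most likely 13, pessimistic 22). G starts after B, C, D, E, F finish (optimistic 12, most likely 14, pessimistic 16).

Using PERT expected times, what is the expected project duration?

41 days

te_A = (10 + 4·12 + 20)/6 = 78/6 = 13
te_B = (3 + 4·4 + 5)/6 = 24/6 = 4
te_C = (9 + 4·10 + 17)/6 = 66/6 = 11
te_D = (2 + 4·5 + 8)/6 = 30/6 = 5
te_E = (5 + 4·8 + 11)/6 = 48/6 = 8
te_F = (10 + 4·13 + 22)/6 = 84/6 = 14
te_G = (12 + 4·14 + 16)/6 = 84/6 = 14

Forward pass:
ES_A = 0; EF_A = 13
ES_B = 13; EF_B = 13+4 = 17
ES_C = 13; EF_C = 13+11 = 24
ES_D = 17; EF_D = 17+5 = 22
ES_E = max(EF_A=13, EF_B=17) = 17; EF_E = 17+8 = 25
ES_F = 13; EF_F = 13+14 = 27
ES_G = max(EF_B=17, EF_C=24, EF_D=22, EF_E=25, EF_F=27) = 27; EF_G = 27+14 = 41
Expected project duration μ = 41 days. Critical path: A → F → G.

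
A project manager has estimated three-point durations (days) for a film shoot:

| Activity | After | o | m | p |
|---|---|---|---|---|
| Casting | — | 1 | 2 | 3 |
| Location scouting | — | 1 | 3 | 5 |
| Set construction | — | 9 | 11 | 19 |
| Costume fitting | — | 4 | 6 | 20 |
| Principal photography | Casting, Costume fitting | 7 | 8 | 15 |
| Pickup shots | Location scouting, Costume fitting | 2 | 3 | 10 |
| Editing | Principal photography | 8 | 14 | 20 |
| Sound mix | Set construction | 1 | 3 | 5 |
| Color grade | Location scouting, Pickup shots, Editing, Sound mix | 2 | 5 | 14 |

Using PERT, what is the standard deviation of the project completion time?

4.11 days

te_Casting = (1 + 4·2 + 3)/6 = 12/6 = 2; σ²_Casting = ((3−1)/6)² = 0.111
te_Location scouting = (1 + 4·3 + 5)/6 = 18/6 = 3; σ²_Location scouting = ((5−1)/6)² = 0.444
te_Set construction = (9 + 4·11 + 19)/6 = 72/6 = 12; σ²_Set construction = ((19−9)/6)² = 2.778
te_Costume fitting = (4 + 4·6 + 20)/6 = 48/6 = 8; σ²_Costume fitting = ((20−4)/6)² = 7.111
te_Principal photography = (7 + 4·8 + 15)/6 = 54/6 = 9; σ²_Principal photography = ((15−7)/6)² = 1.778
te_Pickup shots = (2 + 4·3 + 10)/6 = 24/6 = 4; σ²_Pickup shots = ((10−2)/6)² = 1.778
te_Editing = (8 + 4·14 + 20)/6 = 84/6 = 14; σ²_Editing = ((20−8)/6)² = 4.000
te_Sound mix = (1 + 4·3 + 5)/6 = 18/6 = 3; σ²_Sound mix = ((5−1)/6)² = 0.444
te_Color grade = (2 + 4·5 + 14)/6 = 36/6 = 6; σ²_Color grade = ((14−2)/6)² = 4.000

Forward pass:
ES_Casting = 0; EF_Casting = 2
ES_Location scouting = 0; EF_Location scouting = 3
ES_Set construction = 0; EF_Set construction = 12
ES_Costume fitting = 0; EF_Costume fitting = 8
ES_Principal photography = max(EF_Casting=2, EF_Costume fitting=8) = 8; EF_Principal photography = 8+9 = 17
ES_Pickup shots = max(EF_Location scouting=3, EF_Costume fitting=8) = 8; EF_Pickup shots = 8+4 = 12
ES_Editing = 17; EF_Editing = 17+14 = 31
ES_Sound mix = 12; EF_Sound mix = 12+3 = 15
ES_Color grade = max(EF_Location scouting=3, EF_Pickup shots=12, EF_Editing=31, EF_Sound mix=15) = 31; EF_Color grade = 31+6 = 37
Expected project duration μ = 37 days. Critical path: Costume fitting → Principal photography → Editing → Color grade.

Variance along critical path = 7.111 + 1.778 + 4.000 + 4.000 = 16.889
σ = √16.889 = 4.110 days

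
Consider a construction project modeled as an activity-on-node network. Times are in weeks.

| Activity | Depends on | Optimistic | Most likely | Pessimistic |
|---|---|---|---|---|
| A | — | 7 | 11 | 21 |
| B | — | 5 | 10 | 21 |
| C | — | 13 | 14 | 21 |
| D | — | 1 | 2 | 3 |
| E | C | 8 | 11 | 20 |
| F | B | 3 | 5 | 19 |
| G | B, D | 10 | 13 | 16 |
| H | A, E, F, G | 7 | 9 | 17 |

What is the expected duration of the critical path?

37 weeks

te_A = (7 + 4·11 + 21)/6 = 72/6 = 12
te_B = (5 + 4·10 + 21)/6 = 66/6 = 11
te_C = (13 + 4·14 + 21)/6 = 90/6 = 15
te_D = (1 + 4·2 + 3)/6 = 12/6 = 2
te_E = (8 + 4·11 + 20)/6 = 72/6 = 12
te_F = (3 + 4·5 + 19)/6 = 42/6 = 7
te_G = (10 + 4·13 + 16)/6 = 78/6 = 13
te_H = (7 + 4·9 + 17)/6 = 60/6 = 10

Forward pass:
ES_A = 0; EF_A = 12
ES_B = 0; EF_B = 11
ES_C = 0; EF_C = 15
ES_D = 0; EF_D = 2
ES_E = 15; EF_E = 15+12 = 27
ES_F = 11; EF_F = 11+7 = 18
ES_G = max(EF_B=11, EF_D=2) = 11; EF_G = 11+13 = 24
ES_H = max(EF_A=12, EF_E=27, EF_F=18, EF_G=24) = 27; EF_H = 27+10 = 37
Expected project duration μ = 37 weeks. Critical path: C → E → H.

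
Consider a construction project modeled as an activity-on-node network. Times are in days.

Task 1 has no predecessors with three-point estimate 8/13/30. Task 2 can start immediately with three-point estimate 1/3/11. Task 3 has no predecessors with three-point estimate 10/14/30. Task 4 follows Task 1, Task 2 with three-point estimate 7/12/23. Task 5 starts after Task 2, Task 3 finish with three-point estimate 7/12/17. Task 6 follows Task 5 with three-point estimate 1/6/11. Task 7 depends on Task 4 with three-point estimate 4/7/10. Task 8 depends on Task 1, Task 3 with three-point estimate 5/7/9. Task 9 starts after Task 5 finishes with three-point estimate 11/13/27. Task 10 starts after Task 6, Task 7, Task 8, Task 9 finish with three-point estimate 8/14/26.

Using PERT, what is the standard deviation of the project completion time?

te_Task 1 = (8 + 4·13 + 30)/6 = 90/6 = 15; σ²_Task 1 = ((30−8)/6)² = 13.444
te_Task 2 = (1 + 4·3 + 11)/6 = 24/6 = 4; σ²_Task 2 = ((11−1)/6)² = 2.778
te_Task 3 = (10 + 4·14 + 30)/6 = 96/6 = 16; σ²_Task 3 = ((30−10)/6)² = 11.111
te_Task 4 = (7 + 4·12 + 23)/6 = 78/6 = 13; σ²_Task 4 = ((23−7)/6)² = 7.111
te_Task 5 = (7 + 4·12 + 17)/6 = 72/6 = 12; σ²_Task 5 = ((17−7)/6)² = 2.778
te_Task 6 = (1 + 4·6 + 11)/6 = 36/6 = 6; σ²_Task 6 = ((11−1)/6)² = 2.778
te_Task 7 = (4 + 4·7 + 10)/6 = 42/6 = 7; σ²_Task 7 = ((10−4)/6)² = 1.000
te_Task 8 = (5 + 4·7 + 9)/6 = 42/6 = 7; σ²_Task 8 = ((9−5)/6)² = 0.444
te_Task 9 = (11 + 4·13 + 27)/6 = 90/6 = 15; σ²_Task 9 = ((27−11)/6)² = 7.111
te_Task 10 = (8 + 4·14 + 26)/6 = 90/6 = 15; σ²_Task 10 = ((26−8)/6)² = 9.000

Forward pass:
ES_Task 1 = 0; EF_Task 1 = 15
ES_Task 2 = 0; EF_Task 2 = 4
ES_Task 3 = 0; EF_Task 3 = 16
ES_Task 4 = max(EF_Task 1=15, EF_Task 2=4) = 15; EF_Task 4 = 15+13 = 28
ES_Task 5 = max(EF_Task 2=4, EF_Task 3=16) = 16; EF_Task 5 = 16+12 = 28
ES_Task 6 = 28; EF_Task 6 = 28+6 = 34
ES_Task 7 = 28; EF_Task 7 = 28+7 = 35
ES_Task 8 = max(EF_Task 1=15, EF_Task 3=16) = 16; EF_Task 8 = 16+7 = 23
ES_Task 9 = 28; EF_Task 9 = 28+15 = 43
ES_Task 10 = max(EF_Task 6=34, EF_Task 7=35, EF_Task 8=23, EF_Task 9=43) = 43; EF_Task 10 = 43+15 = 58
Expected project duration μ = 58 days. Critical path: Task 3 → Task 5 → Task 9 → Task 10.

Variance along critical path = 11.111 + 2.778 + 7.111 + 9.000 = 30.000
σ = √30.000 = 5.477 days

5.48 days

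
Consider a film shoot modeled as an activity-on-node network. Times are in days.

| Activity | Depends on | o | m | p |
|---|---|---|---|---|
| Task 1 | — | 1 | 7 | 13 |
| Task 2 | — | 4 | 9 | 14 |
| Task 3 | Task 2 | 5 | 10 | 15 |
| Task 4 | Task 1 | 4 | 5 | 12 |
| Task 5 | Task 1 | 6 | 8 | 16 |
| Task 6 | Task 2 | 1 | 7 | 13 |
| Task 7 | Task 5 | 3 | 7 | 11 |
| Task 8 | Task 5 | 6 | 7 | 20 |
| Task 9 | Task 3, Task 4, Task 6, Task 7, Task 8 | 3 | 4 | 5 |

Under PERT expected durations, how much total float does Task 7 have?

te_Task 1 = (1 + 4·7 + 13)/6 = 42/6 = 7
te_Task 2 = (4 + 4·9 + 14)/6 = 54/6 = 9
te_Task 3 = (5 + 4·10 + 15)/6 = 60/6 = 10
te_Task 4 = (4 + 4·5 + 12)/6 = 36/6 = 6
te_Task 5 = (6 + 4·8 + 16)/6 = 54/6 = 9
te_Task 6 = (1 + 4·7 + 13)/6 = 42/6 = 7
te_Task 7 = (3 + 4·7 + 11)/6 = 42/6 = 7
te_Task 8 = (6 + 4·7 + 20)/6 = 54/6 = 9
te_Task 9 = (3 + 4·4 + 5)/6 = 24/6 = 4

Forward pass:
ES_Task 1 = 0; EF_Task 1 = 7
ES_Task 2 = 0; EF_Task 2 = 9
ES_Task 3 = 9; EF_Task 3 = 9+10 = 19
ES_Task 4 = 7; EF_Task 4 = 7+6 = 13
ES_Task 5 = 7; EF_Task 5 = 7+9 = 16
ES_Task 6 = 9; EF_Task 6 = 9+7 = 16
ES_Task 7 = 16; EF_Task 7 = 16+7 = 23
ES_Task 8 = 16; EF_Task 8 = 16+9 = 25
ES_Task 9 = max(EF_Task 3=19, EF_Task 4=13, EF_Task 6=16, EF_Task 7=23, EF_Task 8=25) = 25; EF_Task 9 = 25+4 = 29
Expected project duration μ = 29 days. Critical path: Task 1 → Task 5 → Task 8 → Task 9.

Backward pass:
LF_Task 9 = 29; LS_Task 9 = 29−4 = 25
LF_Task 8 = LS_Task 9 = 25; LS_Task 8 = 25−9 = 16
LF_Task 7 = LS_Task 9 = 25; LS_Task 7 = 25−7 = 18
LF_Task 6 = LS_Task 9 = 25; LS_Task 6 = 25−7 = 18
LF_Task 5 = min(LS_Task 7=18, LS_Task 8=16) = 16; LS_Task 5 = 16−9 = 7
LF_Task 4 = LS_Task 9 = 25; LS_Task 4 = 25−6 = 19
LF_Task 3 = LS_Task 9 = 25; LS_Task 3 = 25−10 = 15
LF_Task 2 = min(LS_Task 3=15, LS_Task 6=18) = 15; LS_Task 2 = 15−9 = 6
LF_Task 1 = min(LS_Task 4=19, LS_Task 5=7) = 7; LS_Task 1 = 7−7 = 0
Slack_Task 7 = LS_Task 7 − ES_Task 7 = 18 − 16 = 2

2 days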